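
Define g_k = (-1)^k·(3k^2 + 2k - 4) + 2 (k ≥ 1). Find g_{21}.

(-1)^21 = -1; 3k^2 + 2k - 4 at k=21 is 1361; so g_{21} = -1359.

-1359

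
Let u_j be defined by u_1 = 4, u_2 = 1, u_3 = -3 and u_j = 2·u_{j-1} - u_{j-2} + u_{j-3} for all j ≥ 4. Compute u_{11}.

Compute successive terms:
u_4 = -3;  u_5 = -2;  u_6 = -4;  u_7 = -9;  u_8 = -16;  u_9 = -27;  u_{10} = -47;  u_{11} = -83.

-83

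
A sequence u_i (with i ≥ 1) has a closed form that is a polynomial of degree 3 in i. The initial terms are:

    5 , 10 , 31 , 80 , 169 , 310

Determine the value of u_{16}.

1st diffs: 5, 21, 49, 89, 141.
2nd diffs: 16, 28, 40, 52.
3rd diffs: 12, 12, 12 (constant).
Newton forward-difference form: u_i = 5 + 5·C(i-1,1) + 16·C(i-1,2) + 12·C(i-1,3).
At i = 16: i-1 = 15, so u_{16} = 5 + 75 + 1680 + 5460 = 7220.

7220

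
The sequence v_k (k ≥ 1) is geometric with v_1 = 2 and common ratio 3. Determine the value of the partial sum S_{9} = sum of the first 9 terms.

19682

v_k = 2·3^(k-1).
S = 2·(3^9 - 1)/(3 - 1) = 2·(19683 - 1)/(2) = 19682.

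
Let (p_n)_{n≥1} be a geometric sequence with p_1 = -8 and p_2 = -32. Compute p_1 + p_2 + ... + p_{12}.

-44739240

Common ratio r = 4.
p_n = (-8)·4^(n-1).
S = (-8)·(4^12 - 1)/(4 - 1) = (-8)·(16777216 - 1)/(3) = -44739240.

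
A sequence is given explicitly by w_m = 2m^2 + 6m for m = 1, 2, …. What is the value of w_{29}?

w_{29} = 2·29^2 + 6·29 = 1856.

1856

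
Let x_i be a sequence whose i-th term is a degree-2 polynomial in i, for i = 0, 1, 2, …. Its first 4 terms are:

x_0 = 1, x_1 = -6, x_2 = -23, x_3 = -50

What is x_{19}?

-1842

1st diffs: -7, -17, -27.
2nd diffs: -10, -10 (constant).
Newton forward-difference form: x_i = 1 + (-7)·C(i,1) + (-10)·C(i,2).
At i = 19: i = 19, so x_{19} = 1 - 133 - 1710 = -1842.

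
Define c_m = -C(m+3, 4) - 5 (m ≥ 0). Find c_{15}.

-3065

C(18, 4) = 3060, so c_{15} = -3065.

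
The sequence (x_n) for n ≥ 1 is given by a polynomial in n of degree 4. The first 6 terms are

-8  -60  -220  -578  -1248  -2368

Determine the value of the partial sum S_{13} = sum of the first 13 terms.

1st diffs: -52, -160, -358, -670, -1120.
2nd diffs: -108, -198, -312, -450.
3rd diffs: -90, -114, -138.
4th diffs: -24, -24 (constant).
So x_n = -n^4 - 5n^3 + n^2 - 5n + 2.
Continuing: …, -4100, -6630, -10168, -14948, …, x_{13} = -39440.
Summing n = 1..13 (13 terms) gives -130286.

-130286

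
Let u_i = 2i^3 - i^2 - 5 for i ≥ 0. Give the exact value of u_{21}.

18076

u_{21} = 2·21^3 - 1·21^2 - 5 = 18076.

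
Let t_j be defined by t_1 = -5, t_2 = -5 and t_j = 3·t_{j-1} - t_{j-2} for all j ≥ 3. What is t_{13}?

Compute successive terms:
t_3 = -10;  t_4 = -25;  t_5 = -65;  …;  t_{10} = -7985;  t_{11} = -20905;  t_{12} = -54730;  t_{13} = -143285.

-143285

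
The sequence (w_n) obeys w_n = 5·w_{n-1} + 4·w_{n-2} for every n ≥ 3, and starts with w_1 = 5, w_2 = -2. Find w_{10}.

1499338

w_3 = 10  w_4 = 42  w_5 = 250  w_6 = 1418  w_7 = 8090  w_8 = 46122  w_9 = 262970  w_{10} = 1499338.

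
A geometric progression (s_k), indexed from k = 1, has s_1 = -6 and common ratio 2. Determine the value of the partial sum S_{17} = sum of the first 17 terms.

-786426

s_k = (-6)·2^(k-1).
S = (-6)·(2^17 - 1)/(2 - 1) = (-6)·(131072 - 1)/(1) = -786426.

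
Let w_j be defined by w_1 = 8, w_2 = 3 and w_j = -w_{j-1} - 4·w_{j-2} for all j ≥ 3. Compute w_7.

Step forward from the initial values:
w_3 = -35  w_4 = 23  w_5 = 117  w_6 = -209  w_7 = -259.

-259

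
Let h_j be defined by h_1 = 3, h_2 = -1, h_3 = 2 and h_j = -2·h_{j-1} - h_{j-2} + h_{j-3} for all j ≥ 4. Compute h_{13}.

120

Iterate the recurrence:
h_4 = 0; h_5 = -3; h_6 = 8; h_7 = -13; h_8 = 15; h_9 = -9; h_{10} = -10; h_{11} = 44; h_{12} = -87; h_{13} = 120.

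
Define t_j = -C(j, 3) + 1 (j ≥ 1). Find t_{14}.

C(14, 3) = 364, so t_{14} = -363.

-363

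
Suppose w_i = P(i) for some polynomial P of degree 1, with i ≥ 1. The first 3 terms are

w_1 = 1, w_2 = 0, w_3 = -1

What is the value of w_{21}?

1st diffs: -1, -1 (constant).
So w_i = -i + 2.
Evaluating at i = 21 gives w_{21} = -19.

-19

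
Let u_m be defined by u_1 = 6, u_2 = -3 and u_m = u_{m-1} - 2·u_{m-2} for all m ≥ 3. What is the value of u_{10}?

87

Compute successive terms:
u_3 = -15;  u_4 = -9;  u_5 = 21;  u_6 = 39;  u_7 = -3;  u_8 = -81;  u_9 = -75;  u_{10} = 87.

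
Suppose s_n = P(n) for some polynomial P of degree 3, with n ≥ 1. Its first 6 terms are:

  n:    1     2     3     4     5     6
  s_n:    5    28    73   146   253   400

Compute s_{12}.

1st diffs: 23, 45, 73, 107, 147.
2nd diffs: 22, 28, 34, 40.
3rd diffs: 6, 6, 6 (constant).
So s_n = n^3 + 5n^2 + n - 2.
Evaluating at n = 12 gives s_{12} = 2458.

2458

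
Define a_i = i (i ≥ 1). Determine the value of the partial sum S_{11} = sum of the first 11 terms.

Over i = 1..11: Σi = 66.
Total = (1)·66 = 66.

66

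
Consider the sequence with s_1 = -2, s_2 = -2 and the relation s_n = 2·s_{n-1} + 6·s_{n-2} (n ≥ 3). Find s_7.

s_3 = -16  s_4 = -44  s_5 = -184  s_6 = -632  s_7 = -2368.

-2368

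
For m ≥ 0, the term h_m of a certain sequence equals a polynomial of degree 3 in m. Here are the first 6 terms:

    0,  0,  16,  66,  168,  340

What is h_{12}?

1st diffs: 0, 16, 50, 102, 172.
2nd diffs: 16, 34, 52, 70.
3rd diffs: 18, 18, 18 (constant).
So h_m = 3m^3 - m^2 - 2m.
Evaluating at m = 12 gives h_{12} = 5016.

5016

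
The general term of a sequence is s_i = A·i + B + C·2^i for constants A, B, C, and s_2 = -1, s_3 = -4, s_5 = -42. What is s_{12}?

The three given values yield: 2A + B + 4C = -1; 3A + B + 8C = -4; 5A + B + 32C = -42.
Subtracting the first from the second: A + 4C = -3.
Subtracting the second from the third: 2A + 24C = -38.
Solving: C = -2, A = 5, then B = -3.
Therefore s_{12} = 60 + (-3) + (-2)·4096 = -8135.

-8135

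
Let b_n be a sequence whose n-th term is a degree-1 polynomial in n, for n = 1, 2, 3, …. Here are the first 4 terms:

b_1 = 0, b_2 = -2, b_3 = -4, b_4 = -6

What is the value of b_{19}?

-36

1st diffs: -2, -2, -2 (constant).
So b_n = -2n + 2.
Evaluating at n = 19 gives b_{19} = -36.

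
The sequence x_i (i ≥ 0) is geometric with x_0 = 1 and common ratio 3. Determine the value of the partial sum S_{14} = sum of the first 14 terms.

x_i = 1·3^(i-0).
S = 1·(3^14 - 1)/(3 - 1) = 1·(4782969 - 1)/(2) = 2391484.

2391484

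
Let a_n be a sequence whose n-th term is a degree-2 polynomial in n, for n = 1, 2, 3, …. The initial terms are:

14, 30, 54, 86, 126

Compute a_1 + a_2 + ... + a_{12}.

2984

1st diffs: 16, 24, 32, 40.
2nd diffs: 8, 8, 8 (constant).
Newton forward-difference form: a_n = 14 + 16·C(n-1,1) + 8·C(n-1,2).
Continuing: …, 174, 230, 294, 366, …, a_{12} = 630.
Summing n = 1..12 (12 terms) gives 2984.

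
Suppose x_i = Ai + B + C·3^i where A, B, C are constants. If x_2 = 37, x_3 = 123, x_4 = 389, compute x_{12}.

2657157

The three given values yield: 2A + B + 9C = 37; 3A + B + 27C = 123; 4A + B + 81C = 389.
Subtracting the first from the second: A + 18C = 86.
Subtracting the second from the third: A + 54C = 266.
Solving: C = 5, A = -4, then B = 0.
Therefore x_{12} = -48 + 0 + 5·531441 = 2657157.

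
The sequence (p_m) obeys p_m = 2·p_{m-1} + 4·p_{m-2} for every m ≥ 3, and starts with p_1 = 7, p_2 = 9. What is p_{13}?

Applying the relation repeatedly:
p_3 = 46, p_4 = 128, p_5 = 440, …, p_{10} = 153600, p_{11} = 497152, p_{12} = 1608704, p_{13} = 5206016.

5206016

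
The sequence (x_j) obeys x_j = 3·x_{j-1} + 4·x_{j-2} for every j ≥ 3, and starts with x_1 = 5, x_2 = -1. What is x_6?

x_3 = 17;  x_4 = 47;  x_5 = 209;  x_6 = 815.
(Characteristic roots are 4 and -1.)

815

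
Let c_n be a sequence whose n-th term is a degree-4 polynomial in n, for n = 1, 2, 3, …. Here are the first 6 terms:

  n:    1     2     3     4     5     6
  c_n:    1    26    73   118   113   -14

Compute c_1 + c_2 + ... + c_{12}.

-24386

1st diffs: 25, 47, 45, -5, -127.
2nd diffs: 22, -2, -50, -122.
3rd diffs: -24, -48, -72.
4th diffs: -24, -24 (constant).
Newton forward-difference form: c_n = 1 + 25·C(n-1,1) + 22·C(n-1,2) + (-24)·C(n-1,3) + (-24)·C(n-1,4).
Continuing: …, -359, -1042, -2207, -4022, …, c_{12} = -10394.
Summing n = 1..12 (12 terms) gives -24386.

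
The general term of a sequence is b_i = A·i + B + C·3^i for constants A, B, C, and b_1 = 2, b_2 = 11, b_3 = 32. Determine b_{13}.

1594358

At i = 1, 2, 3: A + B + 3C = 2; 2A + B + 9C = 11; 3A + B + 27C = 32.
Subtracting the first from the second: A + 6C = 9.
Subtracting the second from the third: A + 18C = 21.
Solving: C = 1, A = 3, then B = -4.
Therefore b_{13} = 39 + (-4) + 1·1594323 = 1594358.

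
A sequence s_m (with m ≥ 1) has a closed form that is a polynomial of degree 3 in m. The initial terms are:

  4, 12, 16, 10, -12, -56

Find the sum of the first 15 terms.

-9110

1st diffs: 8, 4, -6, -22, -44.
2nd diffs: -4, -10, -16, -22.
3rd diffs: -6, -6, -6 (constant).
Newton forward-difference form: s_m = 4 + 8·C(m-1,1) + (-4)·C(m-1,2) + (-6)·C(m-1,3).
Continuing: …, -128, -234, -380, -572, …, s_{15} = -2432.
Summing m = 1..15 (15 terms) gives -9110.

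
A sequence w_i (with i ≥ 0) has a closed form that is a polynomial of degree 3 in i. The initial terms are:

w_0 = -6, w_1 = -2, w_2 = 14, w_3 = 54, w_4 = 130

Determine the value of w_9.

1470

1st diffs: 4, 16, 40, 76.
2nd diffs: 12, 24, 36.
3rd diffs: 12, 12 (constant).
So w_i = 2i^3 + 2i - 6.
Evaluating at i = 9 gives w_9 = 1470.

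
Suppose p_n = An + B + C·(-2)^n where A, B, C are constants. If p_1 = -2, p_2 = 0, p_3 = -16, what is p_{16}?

65476

Plug in n = 1, 2, 3: A + B - 2C = -2; 2A + B + 4C = 0; 3A + B - 8C = -16.
Subtracting the first from the second: A + 6C = 2.
Subtracting the second from the third: A - 12C = -16.
Solving: C = 1, A = -4, then B = 4.
So p_n = -4·n + 4 + 1·(-2)^n; at n=16 this is 65476.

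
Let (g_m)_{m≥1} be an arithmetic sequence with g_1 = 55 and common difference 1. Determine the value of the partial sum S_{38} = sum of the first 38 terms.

g_m = 55 + (m - 1)·1.
g_{38} = 92; S = 38·(55 + 92)/2 = 2793.

2793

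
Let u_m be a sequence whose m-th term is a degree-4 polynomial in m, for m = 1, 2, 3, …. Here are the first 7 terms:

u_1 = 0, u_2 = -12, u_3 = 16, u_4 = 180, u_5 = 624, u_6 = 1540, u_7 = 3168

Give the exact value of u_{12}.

1st diffs: -12, 28, 164, 444, 916, 1628.
2nd diffs: 40, 136, 280, 472, 712.
3rd diffs: 96, 144, 192, 240.
4th diffs: 48, 48, 48 (constant).
Newton forward-difference form: u_m = (-12)·C(m-1,1) + 40·C(m-1,2) + 96·C(m-1,3) + 48·C(m-1,4).
At m = 12: m-1 = 11, so u_{12} = -132 + 2200 + 15840 + 15840 = 33748.

33748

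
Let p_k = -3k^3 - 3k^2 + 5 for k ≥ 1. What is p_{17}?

p_{17} = -3·17^3 - 3·17^2 + 5 = -15601.

-15601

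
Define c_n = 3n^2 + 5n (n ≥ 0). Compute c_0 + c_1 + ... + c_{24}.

16200

Over n = 0..24: Σn = 300, Σn² = 4900.
Total = (3)·4900 + (5)·300 = 16200.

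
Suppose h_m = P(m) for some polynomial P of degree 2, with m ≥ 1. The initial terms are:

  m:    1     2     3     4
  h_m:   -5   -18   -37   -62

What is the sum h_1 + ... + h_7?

-518

1st diffs: -13, -19, -25.
2nd diffs: -6, -6 (constant).
Newton forward-difference form: h_m = -5 + (-13)·C(m-1,1) + (-6)·C(m-1,2).
Continuing: -93, -130, -173.
Summing m = 1..7 (7 terms) gives -518.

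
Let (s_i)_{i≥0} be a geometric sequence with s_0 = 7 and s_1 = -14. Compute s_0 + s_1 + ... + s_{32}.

20043180717

Common ratio r = -2.
s_i = 7·(-2)^(i-0).
S = 7·((-2)^33 - 1)/(-2 - 1) = 7·(-8589934592 - 1)/(-3) = 20043180717.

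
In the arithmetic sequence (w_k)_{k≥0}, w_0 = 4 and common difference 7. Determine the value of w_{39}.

w_k = 4 + (k - 0)·7.
w_{39} = 4 + 39·7 = 277.

277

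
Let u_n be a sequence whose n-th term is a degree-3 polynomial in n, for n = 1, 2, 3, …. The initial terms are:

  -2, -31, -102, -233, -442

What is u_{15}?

-10782

1st diffs: -29, -71, -131, -209.
2nd diffs: -42, -60, -78.
3rd diffs: -18, -18 (constant).
So u_n = -3n^3 - 3n^2 + n + 3.
Evaluating at n = 15 gives u_{15} = -10782.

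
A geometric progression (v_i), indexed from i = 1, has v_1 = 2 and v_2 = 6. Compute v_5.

Common ratio r = 3.
v_i = 2·3^(i-1).
v_5 = 2·3^4 = 162.

162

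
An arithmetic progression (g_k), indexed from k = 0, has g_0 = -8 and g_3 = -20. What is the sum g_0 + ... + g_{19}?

-920

Common difference d = (-20 - (-8)) / (3 - 0) = -4.
g_k = -8 + (k - 0)·(-4).
g_{19} = -84; S = 20·(-8 + (-84))/2 = -920.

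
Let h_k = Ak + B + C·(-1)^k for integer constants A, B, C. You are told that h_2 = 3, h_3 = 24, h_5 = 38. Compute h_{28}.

185

At k = 2, 3, 5: 2A + B + C = 3; 3A + B - C = 24; 5A + B - C = 38.
Subtracting the first from the second: A - 2C = 21.
Subtracting the second from the third: 2A = 14.
Solving: C = -7, A = 7, then B = -4.
So h_k = 7·k + (-4) + (-7)·(-1)^k; at k=28 this is 185.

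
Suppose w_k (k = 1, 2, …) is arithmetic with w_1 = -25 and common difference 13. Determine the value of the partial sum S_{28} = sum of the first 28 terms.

4214

w_k = -25 + (k - 1)·13.
w_{28} = 326; S = 28·(-25 + 326)/2 = 4214.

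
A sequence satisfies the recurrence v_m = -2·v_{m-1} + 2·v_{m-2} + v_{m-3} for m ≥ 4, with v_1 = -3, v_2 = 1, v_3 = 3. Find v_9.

Applying the relation repeatedly:
v_4 = -7, v_5 = 21, v_6 = -53, v_7 = 141, v_8 = -367, v_9 = 963.

963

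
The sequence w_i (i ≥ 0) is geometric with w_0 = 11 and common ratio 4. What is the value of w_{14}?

w_i = 11·4^(i-0).
w_{14} = 11·4^14 = 2952790016.

2952790016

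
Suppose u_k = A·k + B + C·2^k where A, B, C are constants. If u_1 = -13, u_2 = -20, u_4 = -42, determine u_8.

-302

At k = 1, 2, 4: A + B + 2C = -13; 2A + B + 4C = -20; 4A + B + 16C = -42.
Subtracting the first from the second: A + 2C = -7.
Subtracting the second from the third: 2A + 12C = -22.
Solving: C = -1, A = -5, then B = -6.
Hence u_8 = -5·8 + (-6) + (-1)·256 = -302.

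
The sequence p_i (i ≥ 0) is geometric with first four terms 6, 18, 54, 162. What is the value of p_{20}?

20920706406

Common ratio r = 3.
p_i = 6·3^(i-0).
p_{20} = 6·3^20 = 20920706406.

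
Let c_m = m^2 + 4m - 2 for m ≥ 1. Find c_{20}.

478

c_{20} = 1·20^2 + 4·20 - 2 = 478.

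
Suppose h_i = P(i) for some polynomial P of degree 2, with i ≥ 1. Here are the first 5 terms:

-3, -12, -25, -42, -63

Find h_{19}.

-777

1st diffs: -9, -13, -17, -21.
2nd diffs: -4, -4, -4 (constant).
So h_i = -2i^2 - 3i + 2.
Evaluating at i = 19 gives h_{19} = -777.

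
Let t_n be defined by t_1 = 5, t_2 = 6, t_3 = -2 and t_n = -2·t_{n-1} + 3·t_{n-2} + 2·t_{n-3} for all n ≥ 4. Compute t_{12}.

96232

t_4 = 32, t_5 = -58, t_6 = 208, t_7 = -526, t_8 = 1560, t_9 = -4282, t_{10} = 12192, t_{11} = -34110, t_{12} = 96232.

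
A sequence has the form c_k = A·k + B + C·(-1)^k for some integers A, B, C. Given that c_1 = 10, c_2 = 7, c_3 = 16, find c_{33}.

106

Plug in k = 1, 2, 3: A + B - C = 10; 2A + B + C = 7; 3A + B - C = 16.
Subtracting the first from the second: A + 2C = -3.
Subtracting the second from the third: A - 2C = 9.
Solving: C = -3, A = 3, then B = 4.
So c_k = 3·k + 4 + (-3)·(-1)^k; at k=33 this is 106.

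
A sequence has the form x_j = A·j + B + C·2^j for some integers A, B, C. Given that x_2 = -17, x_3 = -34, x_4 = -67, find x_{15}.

At j = 2, 3, 4: 2A + B + 4C = -17; 3A + B + 8C = -34; 4A + B + 16C = -67.
Subtracting the first from the second: A + 4C = -17.
Subtracting the second from the third: A + 8C = -33.
Solving: C = -4, A = -1, then B = 1.
Hence x_{15} = -1·15 + 1 + (-4)·32768 = -131086.

-131086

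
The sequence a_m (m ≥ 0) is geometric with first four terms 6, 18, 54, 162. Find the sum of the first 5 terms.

Common ratio r = 3.
a_m = 6·3^(m-0).
S = 6·(3^5 - 1)/(3 - 1) = 6·(243 - 1)/(2) = 726.

726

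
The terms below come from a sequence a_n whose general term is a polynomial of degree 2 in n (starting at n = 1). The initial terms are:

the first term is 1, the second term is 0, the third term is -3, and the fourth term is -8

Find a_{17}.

-255

1st diffs: -1, -3, -5.
2nd diffs: -2, -2 (constant).
Newton forward-difference form: a_n = 1 + (-1)·C(n-1,1) + (-2)·C(n-1,2).
At n = 17: n-1 = 16, so a_{17} = 1 - 16 - 240 = -255.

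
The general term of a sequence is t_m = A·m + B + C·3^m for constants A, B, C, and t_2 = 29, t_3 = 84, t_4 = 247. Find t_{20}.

10460353223

The three given values yield: 2A + B + 9C = 29; 3A + B + 27C = 84; 4A + B + 81C = 247.
Subtracting the first from the second: A + 18C = 55.
Subtracting the second from the third: A + 54C = 163.
Solving: C = 3, A = 1, then B = 0.
Therefore t_{20} = 20 + 0 + 3·3486784401 = 10460353223.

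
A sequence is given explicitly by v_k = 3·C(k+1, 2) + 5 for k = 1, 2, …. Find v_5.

C(6, 2) = 15, so v_5 = 50.

50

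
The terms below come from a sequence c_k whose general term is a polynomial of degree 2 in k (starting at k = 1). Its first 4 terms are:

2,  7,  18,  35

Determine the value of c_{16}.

1st diffs: 5, 11, 17.
2nd diffs: 6, 6 (constant).
So c_k = 3k^2 - 4k + 3.
Evaluating at k = 16 gives c_{16} = 707.

707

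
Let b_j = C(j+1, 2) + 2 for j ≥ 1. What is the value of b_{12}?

C(13, 2) = 78, so b_{12} = 80.

80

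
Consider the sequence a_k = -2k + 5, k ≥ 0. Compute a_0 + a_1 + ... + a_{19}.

Over k = 0..19: Σk = 190.
Total = (-2)·190 + (5)·20 = -280.

-280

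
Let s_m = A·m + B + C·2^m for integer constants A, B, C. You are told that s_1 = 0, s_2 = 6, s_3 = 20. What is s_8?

1002

The three given values yield: A + B + 2C = 0; 2A + B + 4C = 6; 3A + B + 8C = 20.
Subtracting the first from the second: A + 2C = 6.
Subtracting the second from the third: A + 4C = 14.
Solving: C = 4, A = -2, then B = -6.
Therefore s_8 = -16 + (-6) + 4·256 = 1002.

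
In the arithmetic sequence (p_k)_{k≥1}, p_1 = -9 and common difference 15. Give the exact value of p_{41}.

591

p_k = -9 + (k - 1)·15.
p_{41} = -9 + 40·15 = 591.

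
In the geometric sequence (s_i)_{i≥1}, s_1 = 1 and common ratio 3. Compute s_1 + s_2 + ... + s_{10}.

29524

s_i = 1·3^(i-1).
S = 1·(3^10 - 1)/(3 - 1) = 1·(59049 - 1)/(2) = 29524.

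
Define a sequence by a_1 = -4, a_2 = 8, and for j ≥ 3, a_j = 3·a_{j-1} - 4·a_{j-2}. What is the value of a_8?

-1448

Step forward from the initial values:
a_3 = 40; a_4 = 88; a_5 = 104; a_6 = -40; a_7 = -536; a_8 = -1448.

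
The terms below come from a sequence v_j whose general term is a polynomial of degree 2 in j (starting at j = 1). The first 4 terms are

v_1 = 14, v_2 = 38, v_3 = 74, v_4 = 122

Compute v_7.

1st diffs: 24, 36, 48.
2nd diffs: 12, 12 (constant).
Newton forward-difference form: v_j = 14 + 24·C(j-1,1) + 12·C(j-1,2).
At j = 7: j-1 = 6, so v_7 = 14 + 144 + 180 = 338.

338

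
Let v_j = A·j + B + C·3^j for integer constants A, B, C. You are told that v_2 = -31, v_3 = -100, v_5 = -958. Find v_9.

-78706

Write the equations: 2A + B + 9C = -31; 3A + B + 27C = -100; 5A + B + 243C = -958.
Subtracting the first from the second: A + 18C = -69.
Subtracting the second from the third: 2A + 216C = -858.
Solving: C = -4, A = 3, then B = -1.
Hence v_9 = 3·9 + (-1) + (-4)·19683 = -78706.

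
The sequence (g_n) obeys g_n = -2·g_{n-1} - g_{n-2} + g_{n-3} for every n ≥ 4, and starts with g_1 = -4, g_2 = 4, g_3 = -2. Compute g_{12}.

Step forward from the initial values:
g_4 = -4; g_5 = 14; g_6 = -26; g_7 = 34; g_8 = -28; g_9 = -4; g_{10} = 70; g_{11} = -164; g_{12} = 254.

254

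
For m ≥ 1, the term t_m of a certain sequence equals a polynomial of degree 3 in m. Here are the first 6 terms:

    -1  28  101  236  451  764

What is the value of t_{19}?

1st diffs: 29, 73, 135, 215, 313.
2nd diffs: 44, 62, 80, 98.
3rd diffs: 18, 18, 18 (constant).
Newton forward-difference form: t_m = -1 + 29·C(m-1,1) + 44·C(m-1,2) + 18·C(m-1,3).
At m = 19: m-1 = 18, so t_{19} = -1 + 522 + 6732 + 14688 = 21941.

21941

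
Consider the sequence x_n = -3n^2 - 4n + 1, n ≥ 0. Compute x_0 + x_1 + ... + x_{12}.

Over n = 0..12: Σn = 78, Σn² = 650.
Total = (-3)·650 + (-4)·78 + (1)·13 = -2249.

-2249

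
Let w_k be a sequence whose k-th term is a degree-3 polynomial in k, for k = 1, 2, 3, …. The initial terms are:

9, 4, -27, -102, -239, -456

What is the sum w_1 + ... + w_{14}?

-27811

1st diffs: -5, -31, -75, -137, -217.
2nd diffs: -26, -44, -62, -80.
3rd diffs: -18, -18, -18 (constant).
So w_k = -3k^3 + 5k^2 + k + 6.
Continuing: …, -771, -1202, -1767, -2484, …, w_{14} = -7232.
Summing k = 1..14 (14 terms) gives -27811.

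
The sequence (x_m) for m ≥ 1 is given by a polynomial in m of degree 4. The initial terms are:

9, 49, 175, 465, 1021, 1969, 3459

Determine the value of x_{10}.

13041

1st diffs: 40, 126, 290, 556, 948, 1490.
2nd diffs: 86, 164, 266, 392, 542.
3rd diffs: 78, 102, 126, 150.
4th diffs: 24, 24, 24 (constant).
Newton forward-difference form: x_m = 9 + 40·C(m-1,1) + 86·C(m-1,2) + 78·C(m-1,3) + 24·C(m-1,4).
At m = 10: m-1 = 9, so x_{10} = 9 + 360 + 3096 + 6552 + 3024 = 13041.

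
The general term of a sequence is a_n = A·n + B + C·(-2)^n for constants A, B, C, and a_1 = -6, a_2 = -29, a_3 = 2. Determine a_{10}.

Plug in n = 1, 2, 3: A + B - 2C = -6; 2A + B + 4C = -29; 3A + B - 8C = 2.
Subtracting the first from the second: A + 6C = -23.
Subtracting the second from the third: A - 12C = 31.
Solving: C = -3, A = -5, then B = -7.
Hence a_{10} = -5·10 + (-7) + (-3)·1024 = -3129.

-3129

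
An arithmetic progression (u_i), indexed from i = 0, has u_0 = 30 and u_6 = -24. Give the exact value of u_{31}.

Common difference d = (-24 - 30) / (6 - 0) = -9.
u_i = 30 + (i - 0)·(-9).
u_{31} = 30 + 31·(-9) = -249.

-249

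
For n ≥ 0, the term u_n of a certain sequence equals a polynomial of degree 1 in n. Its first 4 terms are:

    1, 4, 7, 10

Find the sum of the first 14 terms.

1st diffs: 3, 3, 3 (constant).
So u_n = 3n + 1.
Continuing: …, 13, 16, 19, 22, …, u_{13} = 40.
Summing n = 0..13 (14 terms) gives 287.

287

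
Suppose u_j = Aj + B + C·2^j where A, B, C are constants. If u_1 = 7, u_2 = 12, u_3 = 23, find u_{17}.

393201

At j = 1, 2, 3: A + B + 2C = 7; 2A + B + 4C = 12; 3A + B + 8C = 23.
Subtracting the first from the second: A + 2C = 5.
Subtracting the second from the third: A + 4C = 11.
Solving: C = 3, A = -1, then B = 2.
Hence u_{17} = -1·17 + 2 + 3·131072 = 393201.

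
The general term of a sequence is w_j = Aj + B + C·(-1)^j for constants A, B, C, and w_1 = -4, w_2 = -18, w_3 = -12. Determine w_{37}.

-148

Plug in j = 1, 2, 3: A + B - C = -4; 2A + B + C = -18; 3A + B - C = -12.
Subtracting the first from the second: A + 2C = -14.
Subtracting the second from the third: A - 2C = 6.
Solving: C = -5, A = -4, then B = -5.
Therefore w_{37} = -148 + (-5) + (-5)·(-1) = -148.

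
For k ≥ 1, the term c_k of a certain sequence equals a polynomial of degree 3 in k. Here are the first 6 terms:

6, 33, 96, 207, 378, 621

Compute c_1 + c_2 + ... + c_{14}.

1st diffs: 27, 63, 111, 171, 243.
2nd diffs: 36, 48, 60, 72.
3rd diffs: 12, 12, 12 (constant).
Newton forward-difference form: c_k = 6 + 27·C(k-1,1) + 36·C(k-1,2) + 12·C(k-1,3).
Continuing: …, 948, 1371, 1902, 2553, …, c_{14} = 6597.
Summing k = 1..14 (14 terms) gives 27657.

27657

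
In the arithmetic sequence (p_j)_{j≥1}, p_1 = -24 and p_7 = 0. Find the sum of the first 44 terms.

2728

Common difference d = (0 - (-24)) / (7 - 1) = 4.
p_j = -24 + (j - 1)·4.
p_{44} = 148; S = 44·(-24 + 148)/2 = 2728.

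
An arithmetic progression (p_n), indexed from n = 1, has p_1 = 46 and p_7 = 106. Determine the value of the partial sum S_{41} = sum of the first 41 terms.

Common difference d = (106 - 46) / (7 - 1) = 10.
p_n = 46 + (n - 1)·10.
p_{41} = 446; S = 41·(46 + 446)/2 = 10086.

10086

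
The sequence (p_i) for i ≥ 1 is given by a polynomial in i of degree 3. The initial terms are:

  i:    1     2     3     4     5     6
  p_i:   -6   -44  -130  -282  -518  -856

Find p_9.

-2662

1st diffs: -38, -86, -152, -236, -338.
2nd diffs: -48, -66, -84, -102.
3rd diffs: -18, -18, -18 (constant).
Newton forward-difference form: p_i = -6 + (-38)·C(i-1,1) + (-48)·C(i-1,2) + (-18)·C(i-1,3).
At i = 9: i-1 = 8, so p_9 = -6 - 304 - 1344 - 1008 = -2662.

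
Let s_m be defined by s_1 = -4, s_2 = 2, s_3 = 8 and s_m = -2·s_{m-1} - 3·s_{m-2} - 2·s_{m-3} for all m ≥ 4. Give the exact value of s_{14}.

-454

Compute successive terms:
s_4 = -14;  s_5 = 0;  s_6 = 26;  …;  s_{11} = -136;  s_{12} = 178;  s_{13} = 96;  s_{14} = -454.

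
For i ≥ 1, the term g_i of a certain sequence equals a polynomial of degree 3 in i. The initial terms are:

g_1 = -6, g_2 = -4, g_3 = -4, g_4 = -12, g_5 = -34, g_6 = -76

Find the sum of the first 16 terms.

-11896

1st diffs: 2, 0, -8, -22, -42.
2nd diffs: -2, -8, -14, -20.
3rd diffs: -6, -6, -6 (constant).
So g_i = -i^3 + 5i^2 - 6i - 4.
Continuing: …, -144, -244, -382, -564, …, g_{16} = -2916.
Summing i = 1..16 (16 terms) gives -11896.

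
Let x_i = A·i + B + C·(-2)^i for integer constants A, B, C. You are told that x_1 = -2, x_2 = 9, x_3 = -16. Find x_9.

-1030

Write the equations: A + B - 2C = -2; 2A + B + 4C = 9; 3A + B - 8C = -16.
Subtracting the first from the second: A + 6C = 11.
Subtracting the second from the third: A - 12C = -25.
Solving: C = 2, A = -1, then B = 3.
Hence x_9 = -1·9 + 3 + 2·(-512) = -1030.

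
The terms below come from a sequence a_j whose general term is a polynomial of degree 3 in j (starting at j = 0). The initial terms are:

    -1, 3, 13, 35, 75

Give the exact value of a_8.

535

1st diffs: 4, 10, 22, 40.
2nd diffs: 6, 12, 18.
3rd diffs: 6, 6 (constant).
Newton forward-difference form: a_j = -1 + 4·C(j,1) + 6·C(j,2) + 6·C(j,3).
At j = 8: j = 8, so a_8 = -1 + 32 + 168 + 336 = 535.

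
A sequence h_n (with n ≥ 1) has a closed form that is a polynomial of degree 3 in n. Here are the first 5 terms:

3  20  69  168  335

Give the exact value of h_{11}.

1st diffs: 17, 49, 99, 167.
2nd diffs: 32, 50, 68.
3rd diffs: 18, 18 (constant).
Newton forward-difference form: h_n = 3 + 17·C(n-1,1) + 32·C(n-1,2) + 18·C(n-1,3).
At n = 11: n-1 = 10, so h_{11} = 3 + 170 + 1440 + 2160 = 3773.

3773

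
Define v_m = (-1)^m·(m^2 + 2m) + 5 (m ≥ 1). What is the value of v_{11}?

(-1)^11 = -1; m^2 + 2m at m=11 is 143; so v_{11} = -138.

-138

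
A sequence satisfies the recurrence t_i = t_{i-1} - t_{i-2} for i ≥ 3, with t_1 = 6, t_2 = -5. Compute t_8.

-5

Applying the relation repeatedly:
t_3 = -11  t_4 = -6  t_5 = 5  t_6 = 11  t_7 = 6  t_8 = -5.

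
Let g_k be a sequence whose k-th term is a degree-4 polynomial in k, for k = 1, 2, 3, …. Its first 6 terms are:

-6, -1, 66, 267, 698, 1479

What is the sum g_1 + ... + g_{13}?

100412

1st diffs: 5, 67, 201, 431, 781.
2nd diffs: 62, 134, 230, 350.
3rd diffs: 72, 96, 120.
4th diffs: 24, 24 (constant).
Newton forward-difference form: g_k = -6 + 5·C(k-1,1) + 62·C(k-1,2) + 72·C(k-1,3) + 24·C(k-1,4).
Continuing: …, 2754, 4691, 7482, 11343, …, g_{13} = 31866.
Summing k = 1..13 (13 terms) gives 100412.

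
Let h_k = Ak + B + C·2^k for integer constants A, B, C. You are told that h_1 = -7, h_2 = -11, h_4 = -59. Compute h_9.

-2509

At k = 1, 2, 4: A + B + 2C = -7; 2A + B + 4C = -11; 4A + B + 16C = -59.
Subtracting the first from the second: A + 2C = -4.
Subtracting the second from the third: 2A + 12C = -48.
Solving: C = -5, A = 6, then B = -3.
So h_k = 6·k + (-3) + (-5)·2^k; at k=9 this is -2509.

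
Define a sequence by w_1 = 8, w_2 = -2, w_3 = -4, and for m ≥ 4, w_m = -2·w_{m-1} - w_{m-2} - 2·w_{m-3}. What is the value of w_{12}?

Compute successive terms:
w_4 = -6, w_5 = 20, w_6 = -26, w_7 = 44, w_8 = -102, w_9 = 212, w_{10} = -410, w_{11} = 812, w_{12} = -1638.

-1638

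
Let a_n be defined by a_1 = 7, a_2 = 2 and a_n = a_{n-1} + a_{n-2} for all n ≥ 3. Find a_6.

31

Compute successive terms:
a_3 = 9, a_4 = 11, a_5 = 20, a_6 = 31.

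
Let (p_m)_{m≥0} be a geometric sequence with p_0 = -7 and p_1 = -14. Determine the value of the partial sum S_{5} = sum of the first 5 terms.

Common ratio r = 2.
p_m = (-7)·2^(m-0).
S = (-7)·(2^5 - 1)/(2 - 1) = (-7)·(32 - 1)/(1) = -217.

-217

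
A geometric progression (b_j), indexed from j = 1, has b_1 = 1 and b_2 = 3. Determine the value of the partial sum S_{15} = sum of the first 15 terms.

Common ratio r = 3.
b_j = 1·3^(j-1).
S = 1·(3^15 - 1)/(3 - 1) = 1·(14348907 - 1)/(2) = 7174453.

7174453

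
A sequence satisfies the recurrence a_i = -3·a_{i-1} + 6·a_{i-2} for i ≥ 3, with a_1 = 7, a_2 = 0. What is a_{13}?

Step forward from the initial values:
a_3 = 42;  a_4 = -126;  a_5 = 630;  …;  a_{10} = -976374;  a_{11} = 4269510;  a_{12} = -18666774;  a_{13} = 81617382.

81617382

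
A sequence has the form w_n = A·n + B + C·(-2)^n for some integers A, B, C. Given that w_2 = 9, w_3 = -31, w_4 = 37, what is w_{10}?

Plug in n = 2, 3, 4: 2A + B + 4C = 9; 3A + B - 8C = -31; 4A + B + 16C = 37.
Subtracting the first from the second: A - 12C = -40.
Subtracting the second from the third: A + 24C = 68.
Solving: C = 3, A = -4, then B = 5.
Therefore w_{10} = -40 + 5 + 3·1024 = 3037.

3037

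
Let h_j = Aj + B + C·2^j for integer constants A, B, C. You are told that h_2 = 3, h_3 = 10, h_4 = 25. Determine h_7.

246

The three given values yield: 2A + B + 4C = 3; 3A + B + 8C = 10; 4A + B + 16C = 25.
Subtracting the first from the second: A + 4C = 7.
Subtracting the second from the third: A + 8C = 15.
Solving: C = 2, A = -1, then B = -3.
Hence h_7 = -1·7 + (-3) + 2·128 = 246.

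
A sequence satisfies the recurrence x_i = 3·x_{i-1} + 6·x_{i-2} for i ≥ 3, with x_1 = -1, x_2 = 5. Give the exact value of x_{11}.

Applying the relation repeatedly:
x_3 = 9; x_4 = 57; x_5 = 225; x_6 = 1017; x_7 = 4401; x_8 = 19305; x_9 = 84321; x_{10} = 368793; x_{11} = 1612305.

1612305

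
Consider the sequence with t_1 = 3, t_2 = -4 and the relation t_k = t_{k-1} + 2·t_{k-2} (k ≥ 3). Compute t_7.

-18

Compute successive terms:
t_3 = 2;  t_4 = -6;  t_5 = -2;  t_6 = -14;  t_7 = -18.
(Characteristic roots are 2 and -1.)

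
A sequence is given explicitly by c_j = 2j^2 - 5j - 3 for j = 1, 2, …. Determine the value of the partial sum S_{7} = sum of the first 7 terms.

119

Over j = 1..7: Σj = 28, Σj² = 140.
Total = (2)·140 + (-5)·28 + (-3)·7 = 119.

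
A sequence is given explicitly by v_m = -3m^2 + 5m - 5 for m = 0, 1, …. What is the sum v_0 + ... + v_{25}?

Over m = 0..25: Σm = 325, Σm² = 5525.
Total = (-3)·5525 + (5)·325 + (-5)·26 = -15080.

-15080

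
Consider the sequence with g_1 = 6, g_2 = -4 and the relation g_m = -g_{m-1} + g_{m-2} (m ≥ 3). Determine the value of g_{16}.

-4702

Iterate the recurrence:
g_3 = 10, g_4 = -14, g_5 = 24, …, g_{13} = 1110, g_{14} = -1796, g_{15} = 2906, g_{16} = -4702.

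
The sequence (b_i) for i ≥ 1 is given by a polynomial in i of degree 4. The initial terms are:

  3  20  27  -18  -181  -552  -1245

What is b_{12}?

-15210

1st diffs: 17, 7, -45, -163, -371, -693.
2nd diffs: -10, -52, -118, -208, -322.
3rd diffs: -42, -66, -90, -114.
4th diffs: -24, -24, -24 (constant).
Newton forward-difference form: b_i = 3 + 17·C(i-1,1) + (-10)·C(i-1,2) + (-42)·C(i-1,3) + (-24)·C(i-1,4).
At i = 12: i-1 = 11, so b_{12} = 3 + 187 - 550 - 6930 - 7920 = -15210.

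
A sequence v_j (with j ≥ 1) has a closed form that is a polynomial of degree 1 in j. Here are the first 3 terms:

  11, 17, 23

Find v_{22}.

137

1st diffs: 6, 6 (constant).
So v_j = 6j + 5.
Evaluating at j = 22 gives v_{22} = 137.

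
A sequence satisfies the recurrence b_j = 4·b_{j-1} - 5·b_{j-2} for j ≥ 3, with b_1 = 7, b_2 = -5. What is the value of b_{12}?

Iterate the recurrence:
b_3 = -55, b_4 = -195, b_5 = -505, b_6 = -1045, b_7 = -1655, b_8 = -1395, b_9 = 2695, b_{10} = 17755, b_{11} = 57545, b_{12} = 141405.

141405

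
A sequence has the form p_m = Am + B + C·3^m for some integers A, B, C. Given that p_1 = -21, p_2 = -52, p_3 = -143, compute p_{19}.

-5811307359

Write the equations: A + B + 3C = -21; 2A + B + 9C = -52; 3A + B + 27C = -143.
Subtracting the first from the second: A + 6C = -31.
Subtracting the second from the third: A + 18C = -91.
Solving: C = -5, A = -1, then B = -5.
Therefore p_{19} = -19 + (-5) + (-5)·1162261467 = -5811307359.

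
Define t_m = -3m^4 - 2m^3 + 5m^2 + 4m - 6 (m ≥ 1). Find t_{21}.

-599682

t_{21} = -3·21^4 - 2·21^3 + 5·21^2 + 4·21 - 6 = -599682.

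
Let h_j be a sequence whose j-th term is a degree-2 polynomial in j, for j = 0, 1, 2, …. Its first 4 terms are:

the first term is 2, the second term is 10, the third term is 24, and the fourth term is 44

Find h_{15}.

1st diffs: 8, 14, 20.
2nd diffs: 6, 6 (constant).
Newton forward-difference form: h_j = 2 + 8·C(j,1) + 6·C(j,2).
At j = 15: j = 15, so h_{15} = 2 + 120 + 630 = 752.

752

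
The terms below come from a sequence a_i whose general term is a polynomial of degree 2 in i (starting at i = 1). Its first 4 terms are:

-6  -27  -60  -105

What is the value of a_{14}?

1st diffs: -21, -33, -45.
2nd diffs: -12, -12 (constant).
So a_i = -6i^2 - 3i + 3.
Evaluating at i = 14 gives a_{14} = -1215.

-1215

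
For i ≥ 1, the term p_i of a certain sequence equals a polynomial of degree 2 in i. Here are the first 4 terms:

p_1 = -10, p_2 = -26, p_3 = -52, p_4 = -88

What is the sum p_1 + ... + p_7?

1st diffs: -16, -26, -36.
2nd diffs: -10, -10 (constant).
So p_i = -5i^2 - i - 4.
Continuing: -134, -190, -256.
Summing i = 1..7 (7 terms) gives -756.

-756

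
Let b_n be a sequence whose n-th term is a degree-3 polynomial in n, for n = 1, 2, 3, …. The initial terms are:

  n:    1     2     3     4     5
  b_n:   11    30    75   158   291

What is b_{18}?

1st diffs: 19, 45, 83, 133.
2nd diffs: 26, 38, 50.
3rd diffs: 12, 12 (constant).
So b_n = 2n^3 + n^2 + 2n + 6.
Evaluating at n = 18 gives b_{18} = 12030.

12030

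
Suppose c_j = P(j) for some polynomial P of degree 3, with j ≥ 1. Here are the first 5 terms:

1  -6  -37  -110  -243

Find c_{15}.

1st diffs: -7, -31, -73, -133.
2nd diffs: -24, -42, -60.
3rd diffs: -18, -18 (constant).
So c_j = -3j^3 + 6j^2 - 4j + 2.
Evaluating at j = 15 gives c_{15} = -8833.

-8833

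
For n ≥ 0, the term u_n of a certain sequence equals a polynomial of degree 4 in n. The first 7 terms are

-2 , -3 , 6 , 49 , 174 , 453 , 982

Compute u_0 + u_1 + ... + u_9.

1st diffs: -1, 9, 43, 125, 279, 529.
2nd diffs: 10, 34, 82, 154, 250.
3rd diffs: 24, 48, 72, 96.
4th diffs: 24, 24, 24 (constant).
So u_n = n^4 - 2n^3 + 4n^2 - 4n - 2.
Continuing: 1881, 3294, 5389.
Summing n = 0..9 (10 terms) gives 12223.

12223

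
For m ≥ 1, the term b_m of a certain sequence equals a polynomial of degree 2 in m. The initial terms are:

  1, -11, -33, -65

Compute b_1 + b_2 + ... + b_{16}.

1st diffs: -12, -22, -32.
2nd diffs: -10, -10 (constant).
Newton forward-difference form: b_m = 1 + (-12)·C(m-1,1) + (-10)·C(m-1,2).
Continuing: …, -107, -159, -221, -293, …, b_{16} = -1229.
Summing m = 1..16 (16 terms) gives -7024.

-7024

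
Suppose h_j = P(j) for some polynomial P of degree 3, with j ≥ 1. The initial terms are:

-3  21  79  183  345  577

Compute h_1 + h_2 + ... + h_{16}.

1st diffs: 24, 58, 104, 162, 232.
2nd diffs: 34, 46, 58, 70.
3rd diffs: 12, 12, 12 (constant).
So h_j = 2j^3 + 5j^2 - 5j - 5.
Continuing: …, 891, 1299, 1813, 2445, …, h_{16} = 9387.
Summing j = 1..16 (16 terms) gives 43712.

43712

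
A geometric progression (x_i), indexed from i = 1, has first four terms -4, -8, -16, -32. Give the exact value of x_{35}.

-68719476736

Common ratio r = 2.
x_i = (-4)·2^(i-1).
x_{35} = (-4)·2^34 = -68719476736.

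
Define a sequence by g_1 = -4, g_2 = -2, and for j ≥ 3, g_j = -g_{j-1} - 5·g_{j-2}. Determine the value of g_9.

-538

Iterate the recurrence:
g_3 = 22;  g_4 = -12;  g_5 = -98;  g_6 = 158;  g_7 = 332;  g_8 = -1122;  g_9 = -538.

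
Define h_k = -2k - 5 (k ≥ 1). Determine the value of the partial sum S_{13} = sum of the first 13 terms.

-247

Over k = 1..13: Σk = 91.
Total = (-2)·91 + (-5)·13 = -247.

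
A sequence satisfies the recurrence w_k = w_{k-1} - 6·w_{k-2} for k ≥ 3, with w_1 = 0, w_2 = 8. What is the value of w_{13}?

-97240

Iterate the recurrence:
w_3 = 8  w_4 = -40  w_5 = -88  …  w_{10} = -2920  w_{11} = 22952  w_{12} = 40472  w_{13} = -97240.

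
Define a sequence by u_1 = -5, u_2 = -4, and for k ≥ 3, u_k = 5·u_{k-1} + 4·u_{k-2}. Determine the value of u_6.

Step forward from the initial values:
u_3 = -40  u_4 = -216  u_5 = -1240  u_6 = -7064.

-7064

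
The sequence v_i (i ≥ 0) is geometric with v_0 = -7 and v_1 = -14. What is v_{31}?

-15032385536

Common ratio r = 2.
v_i = (-7)·2^(i-0).
v_{31} = (-7)·2^31 = -15032385536.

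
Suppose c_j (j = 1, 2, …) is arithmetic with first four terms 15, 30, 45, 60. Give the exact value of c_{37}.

555

Common difference d = 15.
c_j = 15 + (j - 1)·15.
c_{37} = 15 + 36·15 = 555.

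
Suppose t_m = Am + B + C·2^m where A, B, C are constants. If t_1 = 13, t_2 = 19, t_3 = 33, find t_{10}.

4083

The three given values yield: A + B + 2C = 13; 2A + B + 4C = 19; 3A + B + 8C = 33.
Subtracting the first from the second: A + 2C = 6.
Subtracting the second from the third: A + 4C = 14.
Solving: C = 4, A = -2, then B = 7.
Hence t_{10} = -2·10 + 7 + 4·1024 = 4083.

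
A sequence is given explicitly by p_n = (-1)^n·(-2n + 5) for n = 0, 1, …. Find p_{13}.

21

(-1)^13 = -1; -2n + 5 at n=13 is -21; so p_{13} = 21.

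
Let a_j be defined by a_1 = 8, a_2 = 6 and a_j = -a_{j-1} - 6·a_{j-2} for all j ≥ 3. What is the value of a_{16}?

3173058

Compute successive terms:
a_3 = -54;  a_4 = 18;  a_5 = 306;  …;  a_{13} = -169902;  a_{14} = -838494;  a_{15} = 1857906;  a_{16} = 3173058.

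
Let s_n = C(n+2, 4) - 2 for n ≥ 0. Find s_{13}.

1363

C(15, 4) = 1365, so s_{13} = 1363.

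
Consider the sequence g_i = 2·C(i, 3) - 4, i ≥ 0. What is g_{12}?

436

C(12, 3) = 220, so g_{12} = 436.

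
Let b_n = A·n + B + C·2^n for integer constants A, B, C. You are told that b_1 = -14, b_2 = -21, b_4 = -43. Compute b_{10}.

Write the equations: A + B + 2C = -14; 2A + B + 4C = -21; 4A + B + 16C = -43.
Subtracting the first from the second: A + 2C = -7.
Subtracting the second from the third: 2A + 12C = -22.
Solving: C = -1, A = -5, then B = -7.
Therefore b_{10} = -50 + (-7) + (-1)·1024 = -1081.

-1081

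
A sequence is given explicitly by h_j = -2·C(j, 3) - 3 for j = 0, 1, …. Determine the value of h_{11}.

-333

C(11, 3) = 165, so h_{11} = -333.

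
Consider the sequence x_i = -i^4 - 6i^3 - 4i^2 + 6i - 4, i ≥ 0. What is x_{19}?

-172809

x_{19} = -1·19^4 - 6·19^3 - 4·19^2 + 6·19 - 4 = -172809.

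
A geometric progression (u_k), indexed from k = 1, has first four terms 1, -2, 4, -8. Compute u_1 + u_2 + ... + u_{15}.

Common ratio r = -2.
u_k = 1·(-2)^(k-1).
S = 1·((-2)^15 - 1)/(-2 - 1) = 1·(-32768 - 1)/(-3) = 10923.

10923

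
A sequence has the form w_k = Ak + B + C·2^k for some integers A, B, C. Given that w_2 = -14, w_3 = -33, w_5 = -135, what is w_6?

Write the equations: 2A + B + 4C = -14; 3A + B + 8C = -33; 5A + B + 32C = -135.
Subtracting the first from the second: A + 4C = -19.
Subtracting the second from the third: 2A + 24C = -102.
Solving: C = -4, A = -3, then B = 8.
Therefore w_6 = -18 + 8 + (-4)·64 = -266.

-266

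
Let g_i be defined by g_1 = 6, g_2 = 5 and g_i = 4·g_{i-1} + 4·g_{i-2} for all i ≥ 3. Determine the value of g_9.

Step forward from the initial values:
g_3 = 44; g_4 = 196; g_5 = 960; g_6 = 4624; g_7 = 22336; g_8 = 107840; g_9 = 520704.

520704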